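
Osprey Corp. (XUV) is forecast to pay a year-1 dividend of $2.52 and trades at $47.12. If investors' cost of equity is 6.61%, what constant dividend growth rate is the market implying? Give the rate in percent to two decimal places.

1.26%

From P₀ = D₁/(r − g), the implied growth is g = r − D₁/P₀.
g = 0.0661 − 2.52/47.12 = 0.0661 − 0.05348 = 0.01262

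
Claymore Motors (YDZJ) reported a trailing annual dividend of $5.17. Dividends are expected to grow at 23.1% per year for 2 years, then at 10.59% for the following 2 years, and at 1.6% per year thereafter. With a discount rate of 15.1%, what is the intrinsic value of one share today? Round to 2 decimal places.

$63.67

Three-stage DDM. Project D₁…D_4; terminal Gordon value at t=4 with g = 0.016; discount at r = 0.151.
D_1 = 6.3643
D_2 = 7.8344
D_3 = 8.6641
D_4 = 9.5816
TV_4 = 9.7349/(0.151−0.016) = 72.1105
P₀ = Σ Dₜ/(1+r)ᵗ + TV_4/(1+r)^4 = 63.6705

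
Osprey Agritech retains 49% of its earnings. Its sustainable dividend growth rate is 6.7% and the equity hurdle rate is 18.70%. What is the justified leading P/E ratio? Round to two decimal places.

4.25

Payout ratio b = 1 − 0.49 = 0.51.
Justified leading P/E = b/(r−g) = 0.51/(0.187−0.067) = 4.2500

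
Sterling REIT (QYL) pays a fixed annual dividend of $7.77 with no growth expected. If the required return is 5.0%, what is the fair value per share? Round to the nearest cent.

Zero-growth DDM (perpetuity): P₀ = D/r = 7.77 / 0.05 = 155.4000

$155.40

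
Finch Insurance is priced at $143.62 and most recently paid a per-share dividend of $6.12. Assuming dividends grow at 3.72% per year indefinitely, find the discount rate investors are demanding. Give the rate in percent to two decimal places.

Rearranging the constant-growth DDM: r = D₁/P₀ + g.
D₁ = 6.12 × (1 + 0.0372) = 6.3477.
r = 6.3477 / 143.62 + 0.0372 = 0.04420 + 0.0372 = 0.08140

8.14%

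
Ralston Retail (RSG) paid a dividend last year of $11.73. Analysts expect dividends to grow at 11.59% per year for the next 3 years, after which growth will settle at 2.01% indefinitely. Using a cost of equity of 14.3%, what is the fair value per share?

Two-stage DDM. Project D₁…D_3 at 0.1159, terminal growth 0.0201, discount at r = 0.143.
D_1 = 13.0895
D_2 = 14.6066
D_3 = 16.2995
Terminal value at t=3: TV = D_4/(r−g) = 16.6271/(0.143−0.0201) = 135.2897
P₀ = 13.0895/(1+0.143)^1 + 14.6066/(1+0.143)^2 + 16.2995/(1+0.143)^3 + 135.2897/(1+0.143)^3 = 124.1471

$124.15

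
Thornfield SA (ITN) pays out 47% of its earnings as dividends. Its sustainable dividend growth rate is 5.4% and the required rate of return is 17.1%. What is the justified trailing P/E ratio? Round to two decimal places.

4.23

Justified trailing P/E = b(1+g)/(r−g) = 0.47×(1+0.054)/(0.171−0.054) = 4.2340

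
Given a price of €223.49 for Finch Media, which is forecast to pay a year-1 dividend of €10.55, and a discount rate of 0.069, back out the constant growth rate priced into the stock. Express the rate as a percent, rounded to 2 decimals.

2.18%

From P₀ = D₁/(r − g), the implied growth is g = r − D₁/P₀.
g = 0.069 − 10.55/223.49 = 0.069 − 0.04721 = 0.02179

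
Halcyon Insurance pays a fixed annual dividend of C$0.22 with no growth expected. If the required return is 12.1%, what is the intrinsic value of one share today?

C$1.82

Zero-growth DDM (perpetuity): P₀ = D/r = 0.22 / 0.121 = 1.8182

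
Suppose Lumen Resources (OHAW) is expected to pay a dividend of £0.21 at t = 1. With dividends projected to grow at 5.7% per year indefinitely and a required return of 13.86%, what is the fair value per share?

£2.57

Gordon growth model: P₀ = D₁/(r − g), with D₁ = 0.21 given directly.
P₀ = 0.2100 / (0.1386 − 0.057) = 0.2100 / 0.0816 = 2.5735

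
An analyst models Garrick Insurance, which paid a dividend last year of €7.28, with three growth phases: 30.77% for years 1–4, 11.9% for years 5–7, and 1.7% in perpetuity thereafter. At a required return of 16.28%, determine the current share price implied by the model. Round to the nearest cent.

Three-stage DDM. Project D₁…D_7; terminal Gordon value at t=7 with g = 0.017; discount at r = 0.1628.
D_1 = 9.5201
D_2 = 12.4494
D_3 = 16.2801
D_4 = 21.2894
D_5 = 23.8229
D_6 = 26.6578
D_7 = 29.8301
TV_7 = 30.3372/(0.1628−0.017) = 208.0739
P₀ = Σ Dₜ/(1+r)ᵗ + TV_7/(1+r)^7 = 144.1541

€144.15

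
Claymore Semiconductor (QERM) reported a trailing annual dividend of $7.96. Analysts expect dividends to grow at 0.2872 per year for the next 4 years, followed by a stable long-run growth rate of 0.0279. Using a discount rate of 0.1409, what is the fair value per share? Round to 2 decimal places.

$160.76

Two-stage DDM. Project D₁…D_4 at 0.2872, terminal growth 0.0279, discount at r = 0.1409.
D_1 = 10.2461
D_2 = 13.1888
D_3 = 16.9766
D_4 = 21.8523
Terminal value at t=4: TV = D_5/(r−g) = 22.4620/(0.1409−0.0279) = 198.7786
P₀ = 10.2461/(1+0.1409)^1 + 13.1888/(1+0.1409)^2 + 16.9766/(1+0.1409)^3 + 21.8523/(1+0.1409)^4 + 198.7786/(1+0.1409)^4 = 160.7642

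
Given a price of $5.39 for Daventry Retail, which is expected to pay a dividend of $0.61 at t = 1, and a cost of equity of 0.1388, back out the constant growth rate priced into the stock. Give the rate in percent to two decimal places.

2.56%

From P₀ = D₁/(r − g), the implied growth is g = r − D₁/P₀.
g = 0.1388 − 0.61/5.39 = 0.1388 − 0.11317 = 0.02563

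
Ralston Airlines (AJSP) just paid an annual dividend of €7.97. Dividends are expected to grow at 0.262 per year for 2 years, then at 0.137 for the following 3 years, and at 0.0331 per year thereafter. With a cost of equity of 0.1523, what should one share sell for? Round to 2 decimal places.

Three-stage DDM. Project D₁…D_5; terminal Gordon value at t=5 with g = 0.0331; discount at r = 0.1523.
D_1 = 10.0581
D_2 = 12.6934
D_3 = 14.4324
D_4 = 16.4096
D_5 = 18.6577
TV_5 = 19.2753/(0.1523−0.0331) = 161.7054
P₀ = Σ Dₜ/(1+r)ᵗ + TV_5/(1+r)^5 = 125.8098

€125.81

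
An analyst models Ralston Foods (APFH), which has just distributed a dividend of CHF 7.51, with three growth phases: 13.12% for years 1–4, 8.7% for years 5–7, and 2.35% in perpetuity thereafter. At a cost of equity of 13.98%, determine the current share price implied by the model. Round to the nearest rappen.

CHF 104.99

Three-stage DDM. Project D₁…D_7; terminal Gordon value at t=7 with g = 0.0235; discount at r = 0.1398.
D_1 = 8.4953
D_2 = 9.6099
D_3 = 10.8707
D_4 = 12.2970
D_5 = 13.3668
D_6 = 14.5297
D_7 = 15.7938
TV_7 = 16.1649/(0.1398−0.0235) = 138.9934
P₀ = Σ Dₜ/(1+r)ᵗ + TV_7/(1+r)^7 = 104.9873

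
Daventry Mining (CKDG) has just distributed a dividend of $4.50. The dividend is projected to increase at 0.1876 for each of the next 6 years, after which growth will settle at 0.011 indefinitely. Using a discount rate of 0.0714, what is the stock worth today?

$179.03

Two-stage DDM. Project D₁…D_6 at 0.1876, terminal growth 0.011, discount at r = 0.0714.
D_1 = 5.3442
D_2 = 6.3468
D_3 = 7.5374
D_4 = 8.9514
D_5 = 10.6307
D_6 = 12.6251
Terminal value at t=6: TV = D_7/(r−g) = 12.7639/(0.0714−0.011) = 211.3235
P₀ = 5.3442/(1+0.0714)^1 + 6.3468/(1+0.0714)^2 + 7.5374/(1+0.0714)^3 + 8.9514/(1+0.0714)^4 + 10.6307/(1+0.0714)^5 + 12.6251/(1+0.0714)^6 + 211.3235/(1+0.0714)^6 = 179.0296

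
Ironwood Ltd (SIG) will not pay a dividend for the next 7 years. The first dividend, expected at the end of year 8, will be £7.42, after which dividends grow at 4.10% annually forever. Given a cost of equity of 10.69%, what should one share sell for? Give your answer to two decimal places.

£55.30

Deferred-dividend DDM. At t=7 the remaining stream is a growing perpetuity with first payment D_8 = 7.42.
V_7 = D_8/(r−g) = 7.42/(0.1069−0.041) = 112.5948
P₀ = V_7/(1+r)^7 = 112.5948/(1+0.1069)^7 = 55.3044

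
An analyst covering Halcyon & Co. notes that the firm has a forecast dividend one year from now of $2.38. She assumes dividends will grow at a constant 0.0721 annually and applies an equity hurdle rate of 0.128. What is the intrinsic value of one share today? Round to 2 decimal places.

$42.58

Gordon growth model: P₀ = D₁/(r − g), with D₁ = 2.38 given directly.
P₀ = 2.3800 / (0.128 − 0.0721) = 2.3800 / 0.0559 = 42.5760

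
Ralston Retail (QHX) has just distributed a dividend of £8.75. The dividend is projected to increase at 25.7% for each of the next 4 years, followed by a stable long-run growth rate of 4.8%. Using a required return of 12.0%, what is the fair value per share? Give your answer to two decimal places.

£249.17

Two-stage DDM. Project D₁…D_4 at 0.257, terminal growth 0.048, discount at r = 0.12.
D_1 = 10.9988
D_2 = 13.8254
D_3 = 17.3786
D_4 = 21.8449
Terminal value at t=4: TV = D_5/(r−g) = 22.8934/(0.12−0.048) = 317.9640
P₀ = 10.9988/(1+0.12)^1 + 13.8254/(1+0.12)^2 + 17.3786/(1+0.12)^3 + 21.8449/(1+0.12)^4 + 317.9640/(1+0.12)^4 = 249.1662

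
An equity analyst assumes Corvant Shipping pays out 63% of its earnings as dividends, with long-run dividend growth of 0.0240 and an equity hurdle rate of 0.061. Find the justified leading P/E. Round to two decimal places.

17.03

Justified leading P/E = b/(r−g) = 0.63/(0.061−0.024) = 17.0270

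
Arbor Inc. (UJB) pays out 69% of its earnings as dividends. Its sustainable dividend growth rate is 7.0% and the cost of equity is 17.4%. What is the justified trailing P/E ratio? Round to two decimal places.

Justified trailing P/E = b(1+g)/(r−g) = 0.69×(1+0.07)/(0.174−0.07) = 7.0990

7.10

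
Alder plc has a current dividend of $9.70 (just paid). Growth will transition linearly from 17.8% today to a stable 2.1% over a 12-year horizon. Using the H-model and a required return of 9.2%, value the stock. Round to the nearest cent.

$268.18

H-model: P₀ = D₀[(1+g_L) + H(g_S−g_L)]/(r−g_L), with H = 12/2 = 6.
P₀ = 9.70 × [(1+0.021) + 6×(0.178−0.021)] / (0.092−0.021)
   = 9.70 × 1.9630 / 0.071 = 268.1845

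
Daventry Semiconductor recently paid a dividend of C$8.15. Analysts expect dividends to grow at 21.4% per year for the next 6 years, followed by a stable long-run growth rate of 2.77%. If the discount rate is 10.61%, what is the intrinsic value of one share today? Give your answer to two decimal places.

C$255.34

Two-stage DDM. Project D₁…D_6 at 0.214, terminal growth 0.0277, discount at r = 0.1061.
D_1 = 9.8941
D_2 = 12.0114
D_3 = 14.5819
D_4 = 17.7024
D_5 = 21.4907
D_6 = 26.0897
Terminal value at t=6: TV = D_7/(r−g) = 26.8124/(0.1061−0.0277) = 341.9952
P₀ = 9.8941/(1+0.1061)^1 + 12.0114/(1+0.1061)^2 + 14.5819/(1+0.1061)^3 + 17.7024/(1+0.1061)^4 + 21.4907/(1+0.1061)^5 + 26.0897/(1+0.1061)^6 + 341.9952/(1+0.1061)^6 = 255.3379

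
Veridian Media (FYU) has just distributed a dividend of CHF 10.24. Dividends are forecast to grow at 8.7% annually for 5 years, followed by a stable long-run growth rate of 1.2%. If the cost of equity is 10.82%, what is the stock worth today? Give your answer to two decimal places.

CHF 146.14

Two-stage DDM. Project D₁…D_5 at 0.087, terminal growth 0.012, discount at r = 0.1082.
D_1 = 11.1309
D_2 = 12.0993
D_3 = 13.1519
D_4 = 14.2961
D_5 = 15.5399
Terminal value at t=5: TV = D_6/(r−g) = 15.7264/(0.1082−0.012) = 163.4757
P₀ = 11.1309/(1+0.1082)^1 + 12.0993/(1+0.1082)^2 + 13.1519/(1+0.1082)^3 + 14.2961/(1+0.1082)^4 + 15.5399/(1+0.1082)^5 + 163.4757/(1+0.1082)^5 = 146.1408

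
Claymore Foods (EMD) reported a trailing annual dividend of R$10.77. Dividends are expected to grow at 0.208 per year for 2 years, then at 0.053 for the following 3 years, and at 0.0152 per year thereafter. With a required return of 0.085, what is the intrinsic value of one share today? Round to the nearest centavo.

R$240.57

Three-stage DDM. Project D₁…D_5; terminal Gordon value at t=5 with g = 0.0152; discount at r = 0.085.
D_1 = 13.0102
D_2 = 15.7163
D_3 = 16.5492
D_4 = 17.4263
D_5 = 18.3499
TV_5 = 18.6289/(0.085−0.0152) = 266.8891
P₀ = Σ Dₜ/(1+r)ᵗ + TV_5/(1+r)^5 = 240.5691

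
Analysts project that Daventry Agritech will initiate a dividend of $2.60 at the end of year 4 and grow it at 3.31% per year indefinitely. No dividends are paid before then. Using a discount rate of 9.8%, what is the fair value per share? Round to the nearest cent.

$30.26

Deferred-dividend DDM. At t=3 the remaining stream is a growing perpetuity with first payment D_4 = 2.60.
V_3 = D_4/(r−g) = 2.60/(0.098−0.0331) = 40.0616
P₀ = V_3/(1+r)^3 = 40.0616/(1+0.098)^3 = 30.2637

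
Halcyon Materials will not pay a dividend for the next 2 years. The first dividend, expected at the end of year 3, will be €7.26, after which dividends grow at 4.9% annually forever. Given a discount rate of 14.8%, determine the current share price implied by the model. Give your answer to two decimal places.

Deferred-dividend DDM. At t=2 the remaining stream is a growing perpetuity with first payment D_3 = 7.26.
V_2 = D_3/(r−g) = 7.26/(0.148−0.049) = 73.3333
P₀ = V_2/(1+r)^2 = 73.3333/(1+0.148)^2 = 55.6439

€55.64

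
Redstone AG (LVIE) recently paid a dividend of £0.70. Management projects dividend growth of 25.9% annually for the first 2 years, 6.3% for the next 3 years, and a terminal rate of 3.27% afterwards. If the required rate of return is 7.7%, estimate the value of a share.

£26.01

Three-stage DDM. Project D₁…D_5; terminal Gordon value at t=5 with g = 0.0327; discount at r = 0.077.
D_1 = 0.8813
D_2 = 1.1096
D_3 = 1.1795
D_4 = 1.2538
D_5 = 1.3328
TV_5 = 1.3763/(0.077−0.0327) = 31.0685
P₀ = Σ Dₜ/(1+r)ᵗ + TV_5/(1+r)^5 = 26.0114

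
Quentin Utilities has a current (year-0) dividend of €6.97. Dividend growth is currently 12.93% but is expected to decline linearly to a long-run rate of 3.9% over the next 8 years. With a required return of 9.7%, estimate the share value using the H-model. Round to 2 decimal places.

€168.27

H-model: P₀ = D₀[(1+g_L) + H(g_S−g_L)]/(r−g_L), with H = 8/2 = 4.
P₀ = 6.97 × [(1+0.039) + 4×(0.1293−0.039)] / (0.097−0.039)
   = 6.97 × 1.4002 / 0.058 = 168.2654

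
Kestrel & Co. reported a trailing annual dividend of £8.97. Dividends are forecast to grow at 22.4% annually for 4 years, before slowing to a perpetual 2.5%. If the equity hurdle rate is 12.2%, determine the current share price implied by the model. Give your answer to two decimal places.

£179.06

Two-stage DDM. Project D₁…D_4 at 0.224, terminal growth 0.025, discount at r = 0.122.
D_1 = 10.9793
D_2 = 13.4386
D_3 = 16.4489
D_4 = 20.1334
Terminal value at t=4: TV = D_5/(r−g) = 20.6368/(0.122−0.025) = 212.7503
P₀ = 10.9793/(1+0.122)^1 + 13.4386/(1+0.122)^2 + 16.4489/(1+0.122)^3 + 20.1334/(1+0.122)^4 + 212.7503/(1+0.122)^4 = 179.0554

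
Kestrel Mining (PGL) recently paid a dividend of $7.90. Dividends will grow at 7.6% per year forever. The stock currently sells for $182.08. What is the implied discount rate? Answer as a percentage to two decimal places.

Rearranging the constant-growth DDM: r = D₁/P₀ + g.
D₁ = 7.90 × (1 + 0.076) = 8.5004.
r = 8.5004 / 182.08 + 0.076 = 0.04668 + 0.076 = 0.12268

12.27%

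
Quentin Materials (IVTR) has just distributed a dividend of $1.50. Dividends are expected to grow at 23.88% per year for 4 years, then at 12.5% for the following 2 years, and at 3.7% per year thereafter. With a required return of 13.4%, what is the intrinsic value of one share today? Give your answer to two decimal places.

$34.22

Three-stage DDM. Project D₁…D_6; terminal Gordon value at t=6 with g = 0.037; discount at r = 0.134.
D_1 = 1.8582
D_2 = 2.3019
D_3 = 2.8516
D_4 = 3.5326
D_5 = 3.9742
D_6 = 4.4710
TV_6 = 4.6364/(0.134−0.037) = 47.7978
P₀ = Σ Dₜ/(1+r)ᵗ + TV_6/(1+r)^6 = 34.2186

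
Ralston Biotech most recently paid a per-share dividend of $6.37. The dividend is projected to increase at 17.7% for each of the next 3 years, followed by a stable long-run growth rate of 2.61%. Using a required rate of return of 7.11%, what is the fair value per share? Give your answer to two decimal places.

$215.88

Two-stage DDM. Project D₁…D_3 at 0.177, terminal growth 0.0261, discount at r = 0.0711.
D_1 = 7.4975
D_2 = 8.8245
D_3 = 10.3865
Terminal value at t=3: TV = D_4/(r−g) = 10.6576/(0.0711−0.0261) = 236.8351
P₀ = 7.4975/(1+0.0711)^1 + 8.8245/(1+0.0711)^2 + 10.3865/(1+0.0711)^3 + 236.8351/(1+0.0711)^3 = 215.8770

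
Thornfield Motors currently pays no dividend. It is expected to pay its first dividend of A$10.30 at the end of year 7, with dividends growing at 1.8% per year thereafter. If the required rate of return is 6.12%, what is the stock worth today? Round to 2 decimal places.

A$166.94

Deferred-dividend DDM. At t=6 the remaining stream is a growing perpetuity with first payment D_7 = 10.30.
V_6 = D_7/(r−g) = 10.30/(0.0612−0.018) = 238.4259
P₀ = V_6/(1+r)^6 = 238.4259/(1+0.0612)^6 = 166.9437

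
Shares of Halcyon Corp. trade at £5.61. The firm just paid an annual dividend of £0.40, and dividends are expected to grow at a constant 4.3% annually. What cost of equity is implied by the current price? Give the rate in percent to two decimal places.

Rearranging the constant-growth DDM: r = D₁/P₀ + g.
D₁ = 0.40 × (1 + 0.043) = 0.4172.
r = 0.4172 / 5.61 + 0.043 = 0.07437 + 0.043 = 0.11737

11.74%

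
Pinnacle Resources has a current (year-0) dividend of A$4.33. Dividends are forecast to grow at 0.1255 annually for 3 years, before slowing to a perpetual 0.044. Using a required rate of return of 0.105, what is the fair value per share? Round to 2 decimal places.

Two-stage DDM. Project D₁…D_3 at 0.1255, terminal growth 0.044, discount at r = 0.105.
D_1 = 4.8734
D_2 = 5.4850
D_3 = 6.1734
Terminal value at t=3: TV = D_4/(r−g) = 6.4450/(0.105−0.044) = 105.6562
P₀ = 4.8734/(1+0.105)^1 + 5.4850/(1+0.105)^2 + 6.1734/(1+0.105)^3 + 105.6562/(1+0.105)^3 = 91.7863

A$91.79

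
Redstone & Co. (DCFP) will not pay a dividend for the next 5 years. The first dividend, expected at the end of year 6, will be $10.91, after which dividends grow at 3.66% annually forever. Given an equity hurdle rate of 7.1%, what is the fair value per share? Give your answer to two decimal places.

Deferred-dividend DDM. At t=5 the remaining stream is a growing perpetuity with first payment D_6 = 10.91.
V_5 = D_6/(r−g) = 10.91/(0.071−0.0366) = 317.1512
P₀ = V_5/(1+r)^5 = 317.1512/(1+0.071)^5 = 225.0707

$225.07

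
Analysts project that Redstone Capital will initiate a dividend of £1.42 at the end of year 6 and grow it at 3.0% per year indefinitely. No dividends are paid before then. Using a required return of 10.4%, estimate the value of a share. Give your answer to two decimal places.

£11.70

Deferred-dividend DDM. At t=5 the remaining stream is a growing perpetuity with first payment D_6 = 1.42.
V_5 = D_6/(r−g) = 1.42/(0.104−0.03) = 19.1892
P₀ = V_5/(1+r)^5 = 19.1892/(1+0.104)^5 = 11.7007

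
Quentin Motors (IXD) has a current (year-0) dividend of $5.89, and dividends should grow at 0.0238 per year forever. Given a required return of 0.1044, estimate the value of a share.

$74.82

Gordon growth model: P₀ = D₁/(r − g). D₁ = 5.89 × (1 + 0.0238) = 6.0302.
P₀ = 6.0302 / (0.1044 − 0.0238) = 6.0302 / 0.0806 = 74.8162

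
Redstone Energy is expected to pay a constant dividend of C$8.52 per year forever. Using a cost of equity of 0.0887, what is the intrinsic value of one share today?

C$96.05

Zero-growth DDM (perpetuity): P₀ = D/r = 8.52 / 0.0887 = 96.0541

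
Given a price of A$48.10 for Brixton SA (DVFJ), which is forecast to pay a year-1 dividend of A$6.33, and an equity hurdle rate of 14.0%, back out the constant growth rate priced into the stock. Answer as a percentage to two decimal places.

0.84%

From P₀ = D₁/(r − g), the implied growth is g = r − D₁/P₀.
g = 0.14 − 6.33/48.10 = 0.14 − 0.13160 = 0.00840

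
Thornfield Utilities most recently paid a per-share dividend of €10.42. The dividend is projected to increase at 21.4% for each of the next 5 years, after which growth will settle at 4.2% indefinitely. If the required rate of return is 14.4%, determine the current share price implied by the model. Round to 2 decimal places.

Two-stage DDM. Project D₁…D_5 at 0.214, terminal growth 0.042, discount at r = 0.144.
D_1 = 12.6499
D_2 = 15.3570
D_3 = 18.6433
D_4 = 22.6330
D_5 = 27.4765
Terminal value at t=5: TV = D_6/(r−g) = 28.6305/(0.144−0.042) = 280.6911
P₀ = 12.6499/(1+0.144)^1 + 15.3570/(1+0.144)^2 + 18.6433/(1+0.144)^3 + 22.6330/(1+0.144)^4 + 27.4765/(1+0.144)^5 + 280.6911/(1+0.144)^5 = 205.7321

€205.73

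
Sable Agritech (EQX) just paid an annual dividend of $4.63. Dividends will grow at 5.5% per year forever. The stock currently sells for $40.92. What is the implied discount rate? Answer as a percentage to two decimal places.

17.44%

Rearranging the constant-growth DDM: r = D₁/P₀ + g.
D₁ = 4.63 × (1 + 0.055) = 4.8846.
r = 4.8846 / 40.92 + 0.055 = 0.11937 + 0.055 = 0.17437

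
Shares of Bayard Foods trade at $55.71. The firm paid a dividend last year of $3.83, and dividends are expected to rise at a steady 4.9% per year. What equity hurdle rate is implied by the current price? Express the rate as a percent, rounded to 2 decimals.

12.11%

Rearranging the constant-growth DDM: r = D₁/P₀ + g.
D₁ = 3.83 × (1 + 0.049) = 4.0177.
r = 4.0177 / 55.71 + 0.049 = 0.07212 + 0.049 = 0.12112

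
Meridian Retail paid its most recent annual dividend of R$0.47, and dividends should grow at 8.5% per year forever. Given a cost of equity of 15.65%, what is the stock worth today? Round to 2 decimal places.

Gordon growth model: P₀ = D₁/(r − g). D₁ = 0.47 × (1 + 0.085) = 0.5099.
P₀ = 0.5099 / (0.1565 − 0.085) = 0.5099 / 0.0715 = 7.1322

R$7.13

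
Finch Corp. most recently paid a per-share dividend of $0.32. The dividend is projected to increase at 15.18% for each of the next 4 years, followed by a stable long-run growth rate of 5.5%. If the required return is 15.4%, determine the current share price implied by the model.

Two-stage DDM. Project D₁…D_4 at 0.1518, terminal growth 0.055, discount at r = 0.154.
D_1 = 0.3686
D_2 = 0.4245
D_3 = 0.4890
D_4 = 0.5632
Terminal value at t=4: TV = D_5/(r−g) = 0.5942/(0.154−0.055) = 6.0017
P₀ = 0.3686/(1+0.154)^1 + 0.4245/(1+0.154)^2 + 0.4890/(1+0.154)^3 + 0.5632/(1+0.154)^4 + 6.0017/(1+0.154)^4 = 4.6581

$4.66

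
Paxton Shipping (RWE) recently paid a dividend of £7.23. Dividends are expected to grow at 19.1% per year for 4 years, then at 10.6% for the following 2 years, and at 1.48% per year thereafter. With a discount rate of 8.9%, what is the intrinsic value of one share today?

£203.45

Three-stage DDM. Project D₁…D_6; terminal Gordon value at t=6 with g = 0.0148; discount at r = 0.089.
D_1 = 8.6109
D_2 = 10.2556
D_3 = 12.2144
D_4 = 14.5474
D_5 = 16.0894
D_6 = 17.7949
TV_6 = 18.0583/(0.089−0.0148) = 243.3729
P₀ = Σ Dₜ/(1+r)ᵗ + TV_6/(1+r)^6 = 203.4473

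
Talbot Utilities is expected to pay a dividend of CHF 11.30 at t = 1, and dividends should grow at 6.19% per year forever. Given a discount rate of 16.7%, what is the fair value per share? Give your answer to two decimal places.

Gordon growth model: P₀ = D₁/(r − g), with D₁ = 11.30 given directly.
P₀ = 11.3000 / (0.167 − 0.0619) = 11.3000 / 0.1051 = 107.5167

CHF 107.52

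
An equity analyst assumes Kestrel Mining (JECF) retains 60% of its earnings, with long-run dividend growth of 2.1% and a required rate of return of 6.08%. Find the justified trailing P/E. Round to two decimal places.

Payout ratio b = 1 − 0.60 = 0.40.
Justified trailing P/E = b(1+g)/(r−g) = 0.40×(1+0.021)/(0.0608−0.021) = 10.2613

10.26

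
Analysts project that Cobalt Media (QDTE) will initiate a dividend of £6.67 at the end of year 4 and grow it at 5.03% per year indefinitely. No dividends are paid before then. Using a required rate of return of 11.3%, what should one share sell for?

£77.16

Deferred-dividend DDM. At t=3 the remaining stream is a growing perpetuity with first payment D_4 = 6.67.
V_3 = D_4/(r−g) = 6.67/(0.113−0.0503) = 106.3796
P₀ = V_3/(1+r)^3 = 106.3796/(1+0.113)^3 = 77.1565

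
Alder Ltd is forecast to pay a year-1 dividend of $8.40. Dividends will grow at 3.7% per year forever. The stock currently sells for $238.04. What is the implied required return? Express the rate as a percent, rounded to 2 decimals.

Rearranging the constant-growth DDM: r = D₁/P₀ + g.
r = 8.4000 / 238.04 + 0.037 = 0.03529 + 0.037 = 0.07229

7.23%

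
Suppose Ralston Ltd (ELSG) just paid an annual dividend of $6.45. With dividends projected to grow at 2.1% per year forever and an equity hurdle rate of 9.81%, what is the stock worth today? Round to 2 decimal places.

$85.41

Gordon growth model: P₀ = D₁/(r − g). D₁ = 6.45 × (1 + 0.021) = 6.5854.
P₀ = 6.5854 / (0.0981 − 0.021) = 6.5854 / 0.0771 = 85.4144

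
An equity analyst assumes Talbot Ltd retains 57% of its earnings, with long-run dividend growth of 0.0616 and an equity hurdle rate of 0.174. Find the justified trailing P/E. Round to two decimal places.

Payout ratio b = 1 − 0.57 = 0.43.
Justified trailing P/E = b(1+g)/(r−g) = 0.43×(1+0.0616)/(0.174−0.0616) = 4.0613

4.06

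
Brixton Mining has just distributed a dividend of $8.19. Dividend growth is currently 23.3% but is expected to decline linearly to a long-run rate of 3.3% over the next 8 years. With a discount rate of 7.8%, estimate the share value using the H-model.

$333.61

H-model: P₀ = D₀[(1+g_L) + H(g_S−g_L)]/(r−g_L), with H = 8/2 = 4.
P₀ = 8.19 × [(1+0.033) + 4×(0.233−0.033)] / (0.078−0.033)
   = 8.19 × 1.8330 / 0.045 = 333.6060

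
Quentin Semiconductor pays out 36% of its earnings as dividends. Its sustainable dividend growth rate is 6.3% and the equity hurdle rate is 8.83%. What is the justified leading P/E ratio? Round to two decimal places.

14.23

Justified leading P/E = b/(r−g) = 0.36/(0.0883−0.063) = 14.2292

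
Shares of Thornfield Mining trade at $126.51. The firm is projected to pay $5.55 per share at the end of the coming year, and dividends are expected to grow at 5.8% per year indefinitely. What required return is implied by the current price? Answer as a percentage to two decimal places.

10.19%

Rearranging the constant-growth DDM: r = D₁/P₀ + g.
r = 5.5500 / 126.51 + 0.058 = 0.04387 + 0.058 = 0.10187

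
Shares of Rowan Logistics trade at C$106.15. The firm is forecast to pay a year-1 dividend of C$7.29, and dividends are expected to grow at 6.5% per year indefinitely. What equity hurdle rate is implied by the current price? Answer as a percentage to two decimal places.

Rearranging the constant-growth DDM: r = D₁/P₀ + g.
r = 7.2900 / 106.15 + 0.065 = 0.06868 + 0.065 = 0.13368

13.37%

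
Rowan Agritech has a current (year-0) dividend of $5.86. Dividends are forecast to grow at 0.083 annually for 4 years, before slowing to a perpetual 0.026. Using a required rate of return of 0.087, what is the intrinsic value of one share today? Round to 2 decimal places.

Two-stage DDM. Project D₁…D_4 at 0.083, terminal growth 0.026, discount at r = 0.087.
D_1 = 6.3464
D_2 = 6.8731
D_3 = 7.4436
D_4 = 8.0614
Terminal value at t=4: TV = D_5/(r−g) = 8.2710/(0.087−0.026) = 135.5904
P₀ = 6.3464/(1+0.087)^1 + 6.8731/(1+0.087)^2 + 7.4436/(1+0.087)^3 + 8.0614/(1+0.087)^4 + 135.5904/(1+0.087)^4 = 120.3456

$120.35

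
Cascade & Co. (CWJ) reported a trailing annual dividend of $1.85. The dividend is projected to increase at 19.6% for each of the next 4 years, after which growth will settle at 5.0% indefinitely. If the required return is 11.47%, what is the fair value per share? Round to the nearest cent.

Two-stage DDM. Project D₁…D_4 at 0.196, terminal growth 0.05, discount at r = 0.1147.
D_1 = 2.2126
D_2 = 2.6463
D_3 = 3.1649
D_4 = 3.7853
Terminal value at t=4: TV = D_5/(r−g) = 3.9745/(0.1147−0.05) = 61.4301
P₀ = 2.2126/(1+0.1147)^1 + 2.6463/(1+0.1147)^2 + 3.1649/(1+0.1147)^3 + 3.7853/(1+0.1147)^4 + 61.4301/(1+0.1147)^4 = 48.6391

$48.64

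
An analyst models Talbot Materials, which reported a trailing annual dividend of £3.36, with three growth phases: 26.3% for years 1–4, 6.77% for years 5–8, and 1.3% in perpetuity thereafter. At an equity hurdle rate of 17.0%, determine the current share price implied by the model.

Three-stage DDM. Project D₁…D_8; terminal Gordon value at t=8 with g = 0.013; discount at r = 0.17.
D_1 = 4.2437
D_2 = 5.3598
D_3 = 6.7694
D_4 = 8.5497
D_5 = 9.1286
D_6 = 9.7466
D_7 = 10.4064
D_8 = 11.1109
TV_8 = 11.2554/(0.17−0.013) = 71.6901
P₀ = Σ Dₜ/(1+r)ᵗ + TV_8/(1+r)^8 = 51.3425

£51.34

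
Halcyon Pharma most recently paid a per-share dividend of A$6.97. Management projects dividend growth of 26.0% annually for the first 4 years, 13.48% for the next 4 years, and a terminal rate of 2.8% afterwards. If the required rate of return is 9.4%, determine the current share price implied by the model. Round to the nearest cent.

A$315.15

Three-stage DDM. Project D₁…D_8; terminal Gordon value at t=8 with g = 0.028; discount at r = 0.094.
D_1 = 8.7822
D_2 = 11.0656
D_3 = 13.9426
D_4 = 17.5677
D_5 = 19.9358
D_6 = 22.6232
D_7 = 25.6728
D_8 = 29.1335
TV_8 = 29.9492/(0.094−0.028) = 453.7759
P₀ = Σ Dₜ/(1+r)ᵗ + TV_8/(1+r)^8 = 315.1496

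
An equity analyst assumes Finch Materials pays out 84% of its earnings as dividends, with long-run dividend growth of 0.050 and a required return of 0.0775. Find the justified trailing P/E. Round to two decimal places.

Justified trailing P/E = b(1+g)/(r−g) = 0.84×(1+0.05)/(0.0775−0.05) = 32.0727

32.07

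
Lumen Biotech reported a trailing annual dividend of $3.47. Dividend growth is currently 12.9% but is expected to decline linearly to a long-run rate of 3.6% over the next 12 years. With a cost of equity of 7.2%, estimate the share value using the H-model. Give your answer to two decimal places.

$153.64

H-model: P₀ = D₀[(1+g_L) + H(g_S−g_L)]/(r−g_L), with H = 12/2 = 6.
P₀ = 3.47 × [(1+0.036) + 6×(0.129−0.036)] / (0.072−0.036)
   = 3.47 × 1.5940 / 0.036 = 153.6439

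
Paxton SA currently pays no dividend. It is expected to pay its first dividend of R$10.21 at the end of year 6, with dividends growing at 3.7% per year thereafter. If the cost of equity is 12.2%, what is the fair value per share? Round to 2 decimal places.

R$67.55

Deferred-dividend DDM. At t=5 the remaining stream is a growing perpetuity with first payment D_6 = 10.21.
V_5 = D_6/(r−g) = 10.21/(0.122−0.037) = 120.1176
P₀ = V_5/(1+r)^5 = 120.1176/(1+0.122)^5 = 67.5527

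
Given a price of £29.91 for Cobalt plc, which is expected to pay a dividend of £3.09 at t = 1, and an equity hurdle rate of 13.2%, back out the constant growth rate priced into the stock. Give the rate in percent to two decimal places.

From P₀ = D₁/(r − g), the implied growth is g = r − D₁/P₀.
g = 0.132 − 3.09/29.91 = 0.132 − 0.10331 = 0.02869

2.87%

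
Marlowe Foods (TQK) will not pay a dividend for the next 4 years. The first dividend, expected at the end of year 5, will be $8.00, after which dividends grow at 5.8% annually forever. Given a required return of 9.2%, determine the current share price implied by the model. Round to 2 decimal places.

$165.47

Deferred-dividend DDM. At t=4 the remaining stream is a growing perpetuity with first payment D_5 = 8.00.
V_4 = D_5/(r−g) = 8.00/(0.092−0.058) = 235.2941
P₀ = V_4/(1+r)^4 = 235.2941/(1+0.092)^4 = 165.4705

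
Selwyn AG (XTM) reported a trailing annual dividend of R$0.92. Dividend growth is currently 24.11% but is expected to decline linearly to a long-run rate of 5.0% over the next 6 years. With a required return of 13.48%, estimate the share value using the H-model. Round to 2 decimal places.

H-model: P₀ = D₀[(1+g_L) + H(g_S−g_L)]/(r−g_L), with H = 6/2 = 3.
P₀ = 0.92 × [(1+0.05) + 3×(0.2411−0.05)] / (0.1348−0.05)
   = 0.92 × 1.6233 / 0.0848 = 17.6113

R$17.61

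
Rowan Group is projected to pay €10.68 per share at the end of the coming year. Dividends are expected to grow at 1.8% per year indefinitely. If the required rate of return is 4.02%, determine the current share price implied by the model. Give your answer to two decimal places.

€481.08

Gordon growth model: P₀ = D₁/(r − g), with D₁ = 10.68 given directly.
P₀ = 10.6800 / (0.0402 − 0.018) = 10.6800 / 0.0222 = 481.0811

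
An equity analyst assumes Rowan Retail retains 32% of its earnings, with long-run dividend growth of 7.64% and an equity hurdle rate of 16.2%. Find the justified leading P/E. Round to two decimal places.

Payout ratio b = 1 − 0.32 = 0.68.
Justified leading P/E = b/(r−g) = 0.68/(0.162−0.0764) = 7.9439

7.94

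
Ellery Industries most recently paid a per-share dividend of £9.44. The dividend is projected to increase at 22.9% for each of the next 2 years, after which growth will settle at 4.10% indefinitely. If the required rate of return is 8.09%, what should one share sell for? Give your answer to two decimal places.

Two-stage DDM. Project D₁…D_2 at 0.229, terminal growth 0.041, discount at r = 0.0809.
D_1 = 11.6018
D_2 = 14.2586
Terminal value at t=2: TV = D_3/(r−g) = 14.8432/(0.0809−0.041) = 372.0091
P₀ = 11.6018/(1+0.0809)^1 + 14.2586/(1+0.0809)^2 + 372.0091/(1+0.0809)^2 = 341.3445

£341.34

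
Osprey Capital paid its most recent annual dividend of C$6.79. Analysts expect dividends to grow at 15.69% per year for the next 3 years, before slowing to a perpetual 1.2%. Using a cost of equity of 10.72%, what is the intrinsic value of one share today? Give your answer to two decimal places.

C$104.60

Two-stage DDM. Project D₁…D_3 at 0.1569, terminal growth 0.012, discount at r = 0.1072.
D_1 = 7.8554
D_2 = 9.0879
D_3 = 10.5137
Terminal value at t=3: TV = D_4/(r−g) = 10.6399/(0.1072−0.012) = 111.7637
P₀ = 7.8554/(1+0.1072)^1 + 9.0879/(1+0.1072)^2 + 10.5137/(1+0.1072)^3 + 111.7637/(1+0.1072)^3 = 104.5963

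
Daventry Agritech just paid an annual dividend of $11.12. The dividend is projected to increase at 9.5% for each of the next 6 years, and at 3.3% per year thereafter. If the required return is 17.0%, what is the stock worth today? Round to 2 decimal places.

$109.60

Two-stage DDM. Project D₁…D_6 at 0.095, terminal growth 0.033, discount at r = 0.17.
D_1 = 12.1764
D_2 = 13.3332
D_3 = 14.5998
D_4 = 15.9868
D_5 = 17.5055
D_6 = 19.1686
Terminal value at t=6: TV = D_7/(r−g) = 19.8011/(0.17−0.033) = 144.5337
P₀ = 12.1764/(1+0.17)^1 + 13.3332/(1+0.17)^2 + 14.5998/(1+0.17)^3 + 15.9868/(1+0.17)^4 + 17.5055/(1+0.17)^5 + 19.1686/(1+0.17)^6 + 144.5337/(1+0.17)^6 = 109.5962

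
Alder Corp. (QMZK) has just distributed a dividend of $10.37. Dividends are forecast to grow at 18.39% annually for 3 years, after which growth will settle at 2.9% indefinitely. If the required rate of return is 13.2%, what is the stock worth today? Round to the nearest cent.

$152.56

Two-stage DDM. Project D₁…D_3 at 0.1839, terminal growth 0.029, discount at r = 0.132.
D_1 = 12.2770
D_2 = 14.5348
D_3 = 17.2077
Terminal value at t=3: TV = D_4/(r−g) = 17.7068/(0.132−0.029) = 171.9103
P₀ = 12.2770/(1+0.132)^1 + 14.5348/(1+0.132)^2 + 17.2077/(1+0.132)^3 + 171.9103/(1+0.132)^3 = 152.5630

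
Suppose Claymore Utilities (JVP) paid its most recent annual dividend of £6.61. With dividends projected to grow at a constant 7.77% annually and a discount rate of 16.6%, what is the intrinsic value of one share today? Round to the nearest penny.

£80.67

Gordon growth model: P₀ = D₁/(r − g). D₁ = 6.61 × (1 + 0.0777) = 7.1236.
P₀ = 7.1236 / (0.166 − 0.0777) = 7.1236 / 0.0883 = 80.6749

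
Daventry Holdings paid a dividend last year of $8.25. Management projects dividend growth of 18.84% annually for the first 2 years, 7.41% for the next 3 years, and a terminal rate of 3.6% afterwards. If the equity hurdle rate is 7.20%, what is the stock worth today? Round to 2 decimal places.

Three-stage DDM. Project D₁…D_5; terminal Gordon value at t=5 with g = 0.036; discount at r = 0.072.
D_1 = 9.8043
D_2 = 11.6514
D_3 = 12.5148
D_4 = 13.4421
D_5 = 14.4382
TV_5 = 14.9580/(0.072−0.036) = 415.4996
P₀ = Σ Dₜ/(1+r)ᵗ + TV_5/(1+r)^5 = 343.3129

$343.31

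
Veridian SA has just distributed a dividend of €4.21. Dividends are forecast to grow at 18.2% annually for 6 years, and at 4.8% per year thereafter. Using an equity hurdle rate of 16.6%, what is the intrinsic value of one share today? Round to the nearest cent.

€67.08

Two-stage DDM. Project D₁…D_6 at 0.182, terminal growth 0.048, discount at r = 0.166.
D_1 = 4.9762
D_2 = 5.8819
D_3 = 6.9524
D_4 = 8.2177
D_5 = 9.7134
D_6 = 11.4812
Terminal value at t=6: TV = D_7/(r−g) = 12.0323/(0.166−0.048) = 101.9685
P₀ = 4.9762/(1+0.166)^1 + 5.8819/(1+0.166)^2 + 6.9524/(1+0.166)^3 + 8.2177/(1+0.166)^4 + 9.7134/(1+0.166)^5 + 11.4812/(1+0.166)^6 + 101.9685/(1+0.166)^6 = 67.0778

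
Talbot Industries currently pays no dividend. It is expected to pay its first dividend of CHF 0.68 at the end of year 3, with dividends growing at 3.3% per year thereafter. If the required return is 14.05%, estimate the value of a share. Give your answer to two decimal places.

Deferred-dividend DDM. At t=2 the remaining stream is a growing perpetuity with first payment D_3 = 0.68.
V_2 = D_3/(r−g) = 0.68/(0.1405−0.033) = 6.3256
P₀ = V_2/(1+r)^2 = 6.3256/(1+0.1405)^2 = 4.8631

CHF 4.86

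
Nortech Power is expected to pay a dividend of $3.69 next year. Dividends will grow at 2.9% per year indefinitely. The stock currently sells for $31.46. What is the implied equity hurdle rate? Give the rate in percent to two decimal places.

Rearranging the constant-growth DDM: r = D₁/P₀ + g.
r = 3.6900 / 31.46 + 0.029 = 0.11729 + 0.029 = 0.14629

14.63%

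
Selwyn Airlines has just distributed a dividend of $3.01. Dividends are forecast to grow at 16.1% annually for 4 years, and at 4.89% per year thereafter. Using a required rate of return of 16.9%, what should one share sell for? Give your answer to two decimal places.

$37.41

Two-stage DDM. Project D₁…D_4 at 0.161, terminal growth 0.0489, discount at r = 0.169.
D_1 = 3.4946
D_2 = 4.0572
D_3 = 4.7105
D_4 = 5.4688
Terminal value at t=4: TV = D_5/(r−g) = 5.7363/(0.169−0.0489) = 47.7624
P₀ = 3.4946/(1+0.169)^1 + 4.0572/(1+0.169)^2 + 4.7105/(1+0.169)^3 + 5.4688/(1+0.169)^4 + 47.7624/(1+0.169)^4 = 37.4112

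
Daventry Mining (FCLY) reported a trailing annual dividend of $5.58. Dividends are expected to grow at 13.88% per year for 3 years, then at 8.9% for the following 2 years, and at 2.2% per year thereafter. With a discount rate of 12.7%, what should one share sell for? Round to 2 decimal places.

$80.35

Three-stage DDM. Project D₁…D_5; terminal Gordon value at t=5 with g = 0.022; discount at r = 0.127.
D_1 = 6.3545
D_2 = 7.2365
D_3 = 8.2409
D_4 = 8.9744
D_5 = 9.7731
TV_5 = 9.9881/(0.127−0.022) = 95.1248
P₀ = Σ Dₜ/(1+r)ᵗ + TV_5/(1+r)^5 = 80.3522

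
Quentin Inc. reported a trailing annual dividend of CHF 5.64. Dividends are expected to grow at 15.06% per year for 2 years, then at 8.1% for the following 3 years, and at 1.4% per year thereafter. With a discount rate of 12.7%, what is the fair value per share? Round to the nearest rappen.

CHF 74.42

Three-stage DDM. Project D₁…D_5; terminal Gordon value at t=5 with g = 0.014; discount at r = 0.127.
D_1 = 6.4894
D_2 = 7.4667
D_3 = 8.0715
D_4 = 8.7253
D_5 = 9.4320
TV_5 = 9.5641/(0.127−0.014) = 84.6378
P₀ = Σ Dₜ/(1+r)ᵗ + TV_5/(1+r)^5 = 74.4246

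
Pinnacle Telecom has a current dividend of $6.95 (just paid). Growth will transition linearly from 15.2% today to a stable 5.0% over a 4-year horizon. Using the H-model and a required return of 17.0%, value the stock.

H-model: P₀ = D₀[(1+g_L) + H(g_S−g_L)]/(r−g_L), with H = 4/2 = 2.
P₀ = 6.95 × [(1+0.05) + 2×(0.152−0.05)] / (0.17−0.05)
   = 6.95 × 1.2540 / 0.12 = 72.6275

$72.63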